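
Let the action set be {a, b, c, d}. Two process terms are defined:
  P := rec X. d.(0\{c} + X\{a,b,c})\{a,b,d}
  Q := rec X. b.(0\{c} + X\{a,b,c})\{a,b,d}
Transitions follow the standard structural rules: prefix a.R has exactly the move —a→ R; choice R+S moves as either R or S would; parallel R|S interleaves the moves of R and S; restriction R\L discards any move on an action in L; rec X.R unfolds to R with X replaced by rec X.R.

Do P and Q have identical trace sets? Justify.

P's transition system — 2 states:
  m0 = rec X. d.(0\{c} + X\{a,b,c})\{a,b,d} has moves —d→ m1
  m1 = (0\{c} + (rec X. d.(0\{c} + X\{a,b,c})\{a,b,d})\{a,b,c})\{a,b,d} has moves stopped
Q's transition system — 2 states:
  n0 = rec X. b.(0\{c} + X\{a,b,c})\{a,b,d} has moves —b→ n1
  n1 = (0\{c} + (rec X. b.(0\{c} + X\{a,b,c})\{a,b,d})\{a,b,c})\{a,b,d} has moves stopped
Run σ = ⟨d⟩ on P: start {m0}
  after d @ step 1: {m1}
  ✓ P
Run σ = ⟨d⟩ on Q: start {n0}
  after d @ step 1: ∅ (Q stuck)

NO — witness ⟨d⟩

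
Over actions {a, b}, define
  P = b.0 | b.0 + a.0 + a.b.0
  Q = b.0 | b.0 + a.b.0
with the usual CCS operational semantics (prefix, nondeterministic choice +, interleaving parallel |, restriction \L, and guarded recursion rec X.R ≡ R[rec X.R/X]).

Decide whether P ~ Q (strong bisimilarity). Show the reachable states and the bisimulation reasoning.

NO

P's transition system — 6 states:
  u0 = b.0 | b.0 + a.0 + a.b.0 | ··a··> u1, ··a··> u2, ··b··> u3, ··b··> u4
  u1 = 0 | ·
  u2 = b.0 | ··b··> u1
  u3 = 0 | b.0 | ··b··> u5
  u4 = b.0 | 0 | ··b··> u5
  u5 = 0 | 0 | ·
Q's transition system — 6 states:
  v0 = b.0 | b.0 + a.b.0 | ··a··> v1, ··b··> v2, ··b··> v3
  v1 = b.0 | ··b··> v4
  v2 = 0 | b.0 | ··b··> v5
  v3 = b.0 | 0 | ··b··> v5
  v4 = 0 | ·
  v5 = 0 | 0 | ·
Bisimilarity quotient blocks:
  B0 = {u0}
  B1 = {u2, u3, u4, v1, v2, v3}
  B2 = {u1, u5, v4, v5}
  B3 = {v0}
u0 ∈ B0, v0 ∈ B3 → different blocks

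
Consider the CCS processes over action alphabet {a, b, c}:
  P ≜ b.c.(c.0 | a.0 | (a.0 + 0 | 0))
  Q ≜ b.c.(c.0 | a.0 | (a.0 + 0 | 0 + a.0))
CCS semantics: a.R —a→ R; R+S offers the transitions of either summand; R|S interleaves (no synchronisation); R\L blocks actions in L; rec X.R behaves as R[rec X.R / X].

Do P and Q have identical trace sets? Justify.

traces(P) = traces(Q)

Reachable graph of P (10 states):
  s0 = b.c.(c.0 | a.0 | (a.0 + 0 | 0)) ⊢ =b=> s1
  s1 = c.(c.0 | a.0 | (a.0 + 0 | 0)) ⊢ =c=> s2
  s2 = c.0 | a.0 | (a.0 + 0 | 0) ⊢ =a=> s3, =a=> s4, =c=> s5
  s3 = c.0 | 0 | (a.0 + 0 | 0) ⊢ =a=> s6, =c=> s7
  s4 = c.0 | a.0 | 0 ⊢ =a=> s6, =c=> s8
  s5 = 0 | a.0 | (a.0 + 0 | 0) ⊢ =a=> s7, =a=> s8
  s6 = c.0 | 0 | 0 ⊢ =c=> s9
  s7 = 0 | 0 | (a.0 + 0 | 0) ⊢ =a=> s9
  s8 = 0 | a.0 | 0 ⊢ =a=> s9
  s9 = 0 | 0 | 0 ⊢ ∅
Reachable graph of Q (10 states):
  t0 = b.c.(c.0 | a.0 | (a.0 + 0 | 0 + a.0)) ⊢ =b=> t1
  t1 = c.(c.0 | a.0 | (a.0 + 0 | 0 + a.0)) ⊢ =c=> t2
  t2 = c.0 | a.0 | (a.0 + 0 | 0 + a.0) ⊢ =a=> t3, =a=> t4, =c=> t5
  t3 = c.0 | 0 | (a.0 + 0 | 0 + a.0) ⊢ =a=> t6, =c=> t7
  t4 = c.0 | a.0 | 0 ⊢ =a=> t6, =c=> t8
  t5 = 0 | a.0 | (a.0 + 0 | 0 + a.0) ⊢ =a=> t7, =a=> t8
  t6 = c.0 | 0 | 0 ⊢ =c=> t9
  t7 = 0 | 0 | (a.0 + 0 | 0 + a.0) ⊢ =a=> t9
  t8 = 0 | a.0 | 0 ⊢ =a=> t9
  t9 = 0 | 0 | 0 ⊢ ∅
Coarsest stable partition (strong bisimilarity classes):
  B0 = {s0, t0}
  B1 = {s1, t1}
  B2 = {s2, t2}
  B3 = {s3, s4, t3, t4}
  B4 = {s6, t6}
  B5 = {s9, t9}
  B6 = {s7, s8, t7, t8}
  B7 = {s5, t5}
s0 ∈ B0, t0 ∈ B0 → same block
Bisimilar ⇒ trace-equivalent.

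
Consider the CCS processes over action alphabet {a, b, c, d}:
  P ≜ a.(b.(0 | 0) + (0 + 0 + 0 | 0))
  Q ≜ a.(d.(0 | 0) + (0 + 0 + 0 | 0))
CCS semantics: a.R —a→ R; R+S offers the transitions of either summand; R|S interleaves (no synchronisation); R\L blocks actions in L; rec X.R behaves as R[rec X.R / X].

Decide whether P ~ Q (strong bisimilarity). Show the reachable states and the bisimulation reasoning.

P ≁ Q

LTS(P): 3 reachable states
  u0 = a.(b.(0 | 0) + (0 + 0 + 0 | 0)) | =a=> u1
  u1 = b.(0 | 0) + (0 + 0 + 0 | 0) | =b=> u2
  u2 = 0 | 0 | ·
LTS(Q): 3 reachable states
  v0 = a.(d.(0 | 0) + (0 + 0 + 0 | 0)) | =a=> v1
  v1 = d.(0 | 0) + (0 + 0 + 0 | 0) | =d=> v2
  v2 = 0 | 0 | ·
Partition-refinement fixed point:
  B0 = {u0}
  B1 = {u1}
  B2 = {u2, v2}
  B3 = {v0}
  B4 = {v1}
u0 ∈ B0, v0 ∈ B3 → different blocks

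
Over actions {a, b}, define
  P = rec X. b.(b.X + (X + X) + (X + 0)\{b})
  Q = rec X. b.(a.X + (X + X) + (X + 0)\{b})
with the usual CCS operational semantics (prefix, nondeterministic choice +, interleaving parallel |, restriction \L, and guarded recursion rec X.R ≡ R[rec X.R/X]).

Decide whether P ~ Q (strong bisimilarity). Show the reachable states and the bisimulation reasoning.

P ≁ Q

LTS(P): 2 reachable states
  m0 = rec X. b.(b.X + (X + X) + (X + 0)\{b}) | —b→ m1
  m1 = b.(rec X. b.(b.X + (X + X) + (X + 0)\{b})) + ((rec X. b.(b.X + (X + X) + (X + 0)\{b})) + (rec X. b.(b.X + (X + X) + (X + 0)\{b}))) + ((rec X. b.(b.X + (X + X) + (X + 0)\{b})) + 0)\{b} | —b→ m0, —b→ m1
LTS(Q): 2 reachable states
  n0 = rec X. b.(a.X + (X + X) + (X + 0)\{b}) | —b→ n1
  n1 = a.(rec X. b.(a.X + (X + X) + (X + 0)\{b})) + ((rec X. b.(a.X + (X + X) + (X + 0)\{b})) + (rec X. b.(a.X + (X + X) + (X + 0)\{b}))) + ((rec X. b.(a.X + (X + X) + (X + 0)\{b})) + 0)\{b} | —a→ n0, —b→ n1
Coarsest stable partition (strong bisimilarity classes):
  B0 = {m0, m1}
  B1 = {n0}
  B2 = {n1}
m0 ∈ B0, n0 ∈ B1 → different blocks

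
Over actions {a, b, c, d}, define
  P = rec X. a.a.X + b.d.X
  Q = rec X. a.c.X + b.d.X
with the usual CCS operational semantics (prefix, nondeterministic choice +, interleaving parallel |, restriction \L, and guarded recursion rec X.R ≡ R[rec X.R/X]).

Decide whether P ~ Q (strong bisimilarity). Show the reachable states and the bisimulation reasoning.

P's transition system — 3 states:
  p0 = rec X. a.a.X + b.d.X | =a=> p1, =b=> p2
  p1 = a.(rec X. a.a.X + b.d.X) | =a=> p0
  p2 = d.(rec X. a.a.X + b.d.X) | =d=> p0
Q's transition system — 3 states:
  q0 = rec X. a.c.X + b.d.X | =a=> q1, =b=> q2
  q1 = c.(rec X. a.c.X + b.d.X) | =c=> q0
  q2 = d.(rec X. a.c.X + b.d.X) | =d=> q0
Partition-refinement fixed point:
  B0 = {p0}
  B1 = {p2}
  B2 = {p1}
  B3 = {q0}
  B4 = {q2}
  B5 = {q1}
p0 ∈ B0, q0 ∈ B3 → different blocks

P ≁ Q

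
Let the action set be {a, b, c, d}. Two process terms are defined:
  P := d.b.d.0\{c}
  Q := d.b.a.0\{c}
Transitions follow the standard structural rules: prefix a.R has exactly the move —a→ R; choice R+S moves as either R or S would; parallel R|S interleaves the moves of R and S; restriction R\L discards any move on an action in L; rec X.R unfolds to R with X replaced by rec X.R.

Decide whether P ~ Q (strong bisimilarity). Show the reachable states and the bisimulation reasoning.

LTS(P): 4 reachable states
  u0 = d.b.d.0\{c} :: —d→ u1
  u1 = b.d.0\{c} :: —b→ u2
  u2 = d.0\{c} :: —d→ u3
  u3 = 0\{c} :: ·
LTS(Q): 4 reachable states
  v0 = d.b.a.0\{c} :: —d→ v1
  v1 = b.a.0\{c} :: —b→ v2
  v2 = a.0\{c} :: —a→ v3
  v3 = 0\{c} :: ·
Bisimilarity quotient blocks:
  B0 = {u0}
  B1 = {u1}
  B2 = {u2}
  B3 = {u3, v3}
  B4 = {v0}
  B5 = {v1}
  B6 = {v2}
u0 ∈ B0, v0 ∈ B4 → different blocks

NO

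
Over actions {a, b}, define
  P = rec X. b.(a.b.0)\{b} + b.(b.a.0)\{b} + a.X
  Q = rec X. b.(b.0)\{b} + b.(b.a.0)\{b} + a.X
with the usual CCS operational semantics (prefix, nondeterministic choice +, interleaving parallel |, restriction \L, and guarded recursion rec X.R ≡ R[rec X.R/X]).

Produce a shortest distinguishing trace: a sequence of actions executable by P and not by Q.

Reachable graph of P (4 states):
  u0 = rec X. b.(a.b.0)\{b} + b.(b.a.0)\{b} + a.X | --a--▸ u0, --b--▸ u1, --b--▸ u2
  u1 = (a.b.0)\{b} | --a--▸ u3
  u2 = (b.a.0)\{b} | deadlocked
  u3 = (b.0)\{b} | deadlocked
Reachable graph of Q (3 states):
  v0 = rec X. b.(b.0)\{b} + b.(b.a.0)\{b} + a.X | --a--▸ v0, --b--▸ v1, --b--▸ v2
  v1 = (b.0)\{b} | deadlocked
  v2 = (b.a.0)\{b} | deadlocked
Trace ⟨ba⟩ through P, begin at {u0}:
  after b @ step 1: {u1, u2}
  after a @ step 2: {u3}
  ✓ P
Trace ⟨ba⟩ through Q, begin at {v0}:
  after b @ step 1: {v1, v2}
  after a @ step 2: ∅ (Q stuck)

ba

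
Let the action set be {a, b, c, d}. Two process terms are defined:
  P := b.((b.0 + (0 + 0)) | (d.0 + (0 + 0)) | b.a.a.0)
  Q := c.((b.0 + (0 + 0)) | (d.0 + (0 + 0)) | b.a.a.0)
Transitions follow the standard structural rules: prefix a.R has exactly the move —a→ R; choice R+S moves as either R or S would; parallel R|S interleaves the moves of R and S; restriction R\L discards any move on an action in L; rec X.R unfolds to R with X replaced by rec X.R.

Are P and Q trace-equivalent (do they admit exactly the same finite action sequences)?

NO — witness ⟨b⟩

Reachable graph of P (17 states):
  m0 = b.((b.0 + (0 + 0)) | (d.0 + (0 + 0)) | b.a.a.0) → -b-> m1
  m1 = (b.0 + (0 + 0)) | (d.0 + (0 + 0)) | b.a.a.0 → -b-> m2, -b-> m3, -d-> m4
  m2 = (b.0 + (0 + 0)) | (d.0 + (0 + 0)) | a.a.0 → -a-> m5, -b-> m6, -d-> m7
  m3 = 0 | (d.0 + (0 + 0)) | b.a.a.0 → -b-> m6, -d-> m8
  m4 = (b.0 + (0 + 0)) | 0 | b.a.a.0 → -b-> m7, -b-> m8
  m5 = (b.0 + (0 + 0)) | (d.0 + (0 + 0)) | a.0 → -a-> m9, -b-> m10, -d-> m11
  m6 = 0 | (d.0 + (0 + 0)) | a.a.0 → -a-> m10, -d-> m12
  m7 = (b.0 + (0 + 0)) | 0 | a.a.0 → -a-> m11, -b-> m12
  m8 = 0 | 0 | b.a.a.0 → -b-> m12
  m9 = (b.0 + (0 + 0)) | (d.0 + (0 + 0)) | 0 → -b-> m13, -d-> m14
  m10 = 0 | (d.0 + (0 + 0)) | a.0 → -a-> m13, -d-> m15
  m11 = (b.0 + (0 + 0)) | 0 | a.0 → -a-> m14, -b-> m15
  m12 = 0 | 0 | a.a.0 → -a-> m15
  m13 = 0 | (d.0 + (0 + 0)) | 0 → -d-> m16
  m14 = (b.0 + (0 + 0)) | 0 | 0 → -b-> m16
  m15 = 0 | 0 | a.0 → -a-> m16
  m16 = 0 | 0 | 0 → deadlocked
Reachable graph of Q (17 states):
  n0 = c.((b.0 + (0 + 0)) | (d.0 + (0 + 0)) | b.a.a.0) → -c-> n1
  n1 = (b.0 + (0 + 0)) | (d.0 + (0 + 0)) | b.a.a.0 → -b-> n2, -b-> n3, -d-> n4
  n2 = (b.0 + (0 + 0)) | (d.0 + (0 + 0)) | a.a.0 → -a-> n5, -b-> n6, -d-> n7
  n3 = 0 | (d.0 + (0 + 0)) | b.a.a.0 → -b-> n6, -d-> n8
  n4 = (b.0 + (0 + 0)) | 0 | b.a.a.0 → -b-> n7, -b-> n8
  n5 = (b.0 + (0 + 0)) | (d.0 + (0 + 0)) | a.0 → -a-> n9, -b-> n10, -d-> n11
  n6 = 0 | (d.0 + (0 + 0)) | a.a.0 → -a-> n10, -d-> n12
  n7 = (b.0 + (0 + 0)) | 0 | a.a.0 → -a-> n11, -b-> n12
  n8 = 0 | 0 | b.a.a.0 → -b-> n12
  n9 = (b.0 + (0 + 0)) | (d.0 + (0 + 0)) | 0 → -b-> n13, -d-> n14
  n10 = 0 | (d.0 + (0 + 0)) | a.0 → -a-> n13, -d-> n15
  n11 = (b.0 + (0 + 0)) | 0 | a.0 → -a-> n14, -b-> n15
  n12 = 0 | 0 | a.a.0 → -a-> n15
  n13 = 0 | (d.0 + (0 + 0)) | 0 → -d-> n16
  n14 = (b.0 + (0 + 0)) | 0 | 0 → -b-> n16
  n15 = 0 | 0 | a.0 → -a-> n16
  n16 = 0 | 0 | 0 → deadlocked
Trace ⟨b⟩ through P, begin at {m0}:
  after b @ step 1: {m1}
  ✓ P
Trace ⟨b⟩ through Q, begin at {n0}:
  after b @ step 1: no successor for Q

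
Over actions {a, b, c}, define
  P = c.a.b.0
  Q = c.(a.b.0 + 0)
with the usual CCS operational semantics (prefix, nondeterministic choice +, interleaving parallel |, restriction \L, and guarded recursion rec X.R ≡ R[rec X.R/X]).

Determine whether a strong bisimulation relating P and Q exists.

P ~ Q

LTS(P): 4 reachable states
  m0 = c.a.b.0 | —c→ m1
  m1 = a.b.0 | —a→ m2
  m2 = b.0 | —b→ m3
  m3 = 0 | deadlocked
LTS(Q): 4 reachable states
  n0 = c.(a.b.0 + 0) | —c→ n1
  n1 = a.b.0 + 0 | —a→ n2
  n2 = b.0 | —b→ n3
  n3 = 0 | deadlocked
Bisimilarity quotient blocks:
  B0 = {m0, n0}
  B1 = {m1, n1}
  B2 = {m2, n2}
  B3 = {m3, n3}
m0 ∈ B0, n0 ∈ B0 → same block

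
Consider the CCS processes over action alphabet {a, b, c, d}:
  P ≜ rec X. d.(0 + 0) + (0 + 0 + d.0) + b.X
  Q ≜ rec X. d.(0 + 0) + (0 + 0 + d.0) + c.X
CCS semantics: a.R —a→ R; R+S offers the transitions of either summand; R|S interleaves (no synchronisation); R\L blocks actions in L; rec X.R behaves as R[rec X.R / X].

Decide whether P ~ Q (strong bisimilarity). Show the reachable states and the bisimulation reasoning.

P's transition system — 3 states:
  p0 = rec X. d.(0 + 0) + (0 + 0 + d.0) + b.X :: ··b··> p0, ··d··> p1, ··d··> p2
  p1 = 0 :: deadlocked
  p2 = 0 + 0 :: deadlocked
Q's transition system — 3 states:
  q0 = rec X. d.(0 + 0) + (0 + 0 + d.0) + c.X :: ··c··> q0, ··d··> q1, ··d··> q2
  q1 = 0 :: deadlocked
  q2 = 0 + 0 :: deadlocked
Bisimilarity quotient blocks:
  B0 = {p0}
  B1 = {p1, p2, q1, q2}
  B2 = {q0}
p0 ∈ B0, q0 ∈ B2 → different blocks

NO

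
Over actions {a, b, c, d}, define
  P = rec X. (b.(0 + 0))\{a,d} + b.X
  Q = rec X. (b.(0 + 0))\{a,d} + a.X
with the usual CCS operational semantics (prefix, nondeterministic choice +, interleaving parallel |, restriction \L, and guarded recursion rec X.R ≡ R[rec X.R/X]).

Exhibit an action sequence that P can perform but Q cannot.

bb

P's transition system — 2 states:
  m0 = rec X. (b.(0 + 0))\{a,d} + b.X → -b-> m0, -b-> m1
  m1 = (0 + 0)\{a,d} → ∅
Q's transition system — 2 states:
  n0 = rec X. (b.(0 + 0))\{a,d} + a.X → -a-> n0, -b-> n1
  n1 = (0 + 0)\{a,d} → ∅
Trace ⟨bb⟩ through P, begin at {m0}:
  step 1 (b): {m0, m1}
  step 2 (b): {m0, m1}
  P completes σ.
Trace ⟨bb⟩ through Q, begin at {n0}:
  step 1 (b): {n1}
  step 2 (b): ∅ (Q stuck)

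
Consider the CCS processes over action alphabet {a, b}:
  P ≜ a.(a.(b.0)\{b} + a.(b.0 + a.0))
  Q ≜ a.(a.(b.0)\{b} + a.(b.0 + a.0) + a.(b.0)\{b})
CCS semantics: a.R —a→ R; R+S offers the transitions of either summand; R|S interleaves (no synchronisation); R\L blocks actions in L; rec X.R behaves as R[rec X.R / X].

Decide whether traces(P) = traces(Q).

trace-equivalent

LTS(P): 5 reachable states
  p0 = a.(a.(b.0)\{b} + a.(b.0 + a.0)) has moves ··a··> p1
  p1 = a.(b.0)\{b} + a.(b.0 + a.0) has moves ··a··> p2, ··a··> p3
  p2 = (b.0)\{b} has moves ·
  p3 = b.0 + a.0 has moves ··a··> p4, ··b··> p4
  p4 = 0 has moves ·
LTS(Q): 5 reachable states
  q0 = a.(a.(b.0)\{b} + a.(b.0 + a.0) + a.(b.0)\{b}) has moves ··a··> q1
  q1 = a.(b.0)\{b} + a.(b.0 + a.0) + a.(b.0)\{b} has moves ··a··> q2, ··a··> q3
  q2 = (b.0)\{b} has moves ·
  q3 = b.0 + a.0 has moves ··a··> q4, ··b··> q4
  q4 = 0 has moves ·
Partition-refinement fixed point:
  B0 = {p0, q0}
  B1 = {p1, q1}
  B2 = {p2, p4, q2, q4}
  B3 = {p3, q3}
p0 ∈ B0, q0 ∈ B0 → same block
Bisimilar ⇒ trace-equivalent.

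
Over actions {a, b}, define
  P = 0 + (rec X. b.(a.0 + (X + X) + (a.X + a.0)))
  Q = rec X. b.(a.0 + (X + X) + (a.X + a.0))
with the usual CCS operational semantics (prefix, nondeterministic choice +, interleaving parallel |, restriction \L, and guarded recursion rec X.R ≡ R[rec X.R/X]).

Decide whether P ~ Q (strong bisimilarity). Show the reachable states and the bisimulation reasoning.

YES

P's transition system — 4 states:
  u0 = 0 + (rec X. b.(a.0 + (X + X) + (a.X + a.0))) ⊢ =b=> u1
  u1 = a.0 + ((rec X. b.(a.0 + (X + X) + (a.X + a.0))) + (rec X. b.(a.0 + (X + X) + (a.X + a.0)))) + (a.(rec X. b.(a.0 + (X + X) + (a.X + a.0))) + a.0) ⊢ =a=> u2, =a=> u3, =b=> u1
  u2 = 0 ⊢ (no moves)
  u3 = rec X. b.(a.0 + (X + X) + (a.X + a.0)) ⊢ =b=> u1
Q's transition system — 3 states:
  v0 = rec X. b.(a.0 + (X + X) + (a.X + a.0)) ⊢ =b=> v1
  v1 = a.0 + ((rec X. b.(a.0 + (X + X) + (a.X + a.0))) + (rec X. b.(a.0 + (X + X) + (a.X + a.0)))) + (a.(rec X. b.(a.0 + (X + X) + (a.X + a.0))) + a.0) ⊢ =a=> v0, =a=> v2, =b=> v1
  v2 = 0 ⊢ (no moves)
Coarsest stable partition (strong bisimilarity classes):
  B0 = {u0, u3, v0}
  B1 = {u1, v1}
  B2 = {u2, v2}
u0 ∈ B0, v0 ∈ B0 → same block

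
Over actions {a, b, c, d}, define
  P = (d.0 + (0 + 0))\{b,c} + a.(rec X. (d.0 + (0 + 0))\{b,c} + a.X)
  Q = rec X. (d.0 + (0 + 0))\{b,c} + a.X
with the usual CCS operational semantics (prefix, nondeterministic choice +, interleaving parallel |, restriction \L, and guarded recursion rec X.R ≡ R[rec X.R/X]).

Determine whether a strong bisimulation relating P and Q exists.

LTS(P): 3 reachable states
  m0 = (d.0 + (0 + 0))\{b,c} + a.(rec X. (d.0 + (0 + 0))\{b,c} + a.X) :: —a→ m1, —d→ m2
  m1 = rec X. (d.0 + (0 + 0))\{b,c} + a.X :: —a→ m1, —d→ m2
  m2 = 0\{b,c} :: stopped
LTS(Q): 2 reachable states
  n0 = rec X. (d.0 + (0 + 0))\{b,c} + a.X :: —a→ n0, —d→ n1
  n1 = 0\{b,c} :: stopped
Coarsest stable partition (strong bisimilarity classes):
  B0 = {m0, m1, n0}
  B1 = {m2, n1}
m0 ∈ B0, n0 ∈ B0 → same block

bisimilar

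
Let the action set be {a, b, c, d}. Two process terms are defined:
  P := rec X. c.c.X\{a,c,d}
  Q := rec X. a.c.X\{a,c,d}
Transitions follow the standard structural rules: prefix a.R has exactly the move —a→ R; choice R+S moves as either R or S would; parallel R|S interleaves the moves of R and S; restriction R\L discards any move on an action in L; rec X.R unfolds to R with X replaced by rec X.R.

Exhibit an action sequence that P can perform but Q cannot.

c

LTS(P): 3 reachable states
  p0 = rec X. c.c.X\{a,c,d} → =c=> p1
  p1 = c.(rec X. c.c.X\{a,c,d})\{a,c,d} → =c=> p2
  p2 = (rec X. c.c.X\{a,c,d})\{a,c,d} → (no moves)
LTS(Q): 3 reachable states
  q0 = rec X. a.c.X\{a,c,d} → =a=> q1
  q1 = c.(rec X. a.c.X\{a,c,d})\{a,c,d} → =c=> q2
  q2 = (rec X. a.c.X\{a,c,d})\{a,c,d} → (no moves)
Trace ⟨c⟩ through P, begin at {p0}:
  [1] c ⇒ {p1}
  — P admits the full trace.
Trace ⟨c⟩ through Q, begin at {q0}:
  [1] c ⇒ ∅  — Q cannot continue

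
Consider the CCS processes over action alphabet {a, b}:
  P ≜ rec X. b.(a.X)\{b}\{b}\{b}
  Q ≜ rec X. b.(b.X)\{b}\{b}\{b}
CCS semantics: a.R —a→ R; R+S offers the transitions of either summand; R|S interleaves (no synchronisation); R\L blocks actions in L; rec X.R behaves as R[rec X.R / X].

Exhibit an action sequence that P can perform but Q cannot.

ba

P's transition system — 3 states:
  p0 = rec X. b.(a.X)\{b}\{b}\{b} ⊢ --b--▸ p1
  p1 = (a.(rec X. b.(a.X)\{b}\{b}\{b}))\{b}\{b}\{b} ⊢ --a--▸ p2
  p2 = (rec X. b.(a.X)\{b}\{b}\{b})\{b}\{b}\{b} ⊢ stopped
Q's transition system — 2 states:
  q0 = rec X. b.(b.X)\{b}\{b}\{b} ⊢ --b--▸ q1
  q1 = (b.(rec X. b.(b.X)\{b}\{b}\{b}))\{b}\{b}\{b} ⊢ stopped
Trace ⟨ba⟩ through P, begin at {p0}:
  [1] b ⇒ {p1}
  [2] a ⇒ {p2}
  P completes σ.
Trace ⟨ba⟩ through Q, begin at {q0}:
  [1] b ⇒ {q1}
  [2] a ⇒ no successor for Q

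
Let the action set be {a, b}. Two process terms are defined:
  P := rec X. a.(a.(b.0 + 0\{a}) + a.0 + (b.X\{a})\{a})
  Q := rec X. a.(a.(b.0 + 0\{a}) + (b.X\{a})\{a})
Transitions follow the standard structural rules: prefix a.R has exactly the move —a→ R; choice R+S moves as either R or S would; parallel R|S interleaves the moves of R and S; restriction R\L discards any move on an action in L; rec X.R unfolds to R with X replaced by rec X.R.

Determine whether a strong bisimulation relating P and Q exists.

Reachable graph of P (5 states):
  m0 = rec X. a.(a.(b.0 + 0\{a}) + a.0 + (b.X\{a})\{a}) :: --a--▸ m1
  m1 = a.(b.0 + 0\{a}) + a.0 + (b.(rec X. a.(a.(b.0 + 0\{a}) + a.0 + (b.X\{a})\{a}))\{a})\{a} :: --a--▸ m2, --a--▸ m3, --b--▸ m4
  m2 = 0 :: ∅
  m3 = b.0 + 0\{a} :: --b--▸ m2
  m4 = (rec X. a.(a.(b.0 + 0\{a}) + a.0 + (b.X\{a})\{a}))\{a}\{a} :: ∅
Reachable graph of Q (5 states):
  n0 = rec X. a.(a.(b.0 + 0\{a}) + (b.X\{a})\{a}) :: --a--▸ n1
  n1 = a.(b.0 + 0\{a}) + (b.(rec X. a.(a.(b.0 + 0\{a}) + (b.X\{a})\{a}))\{a})\{a} :: --a--▸ n2, --b--▸ n3
  n2 = b.0 + 0\{a} :: --b--▸ n4
  n3 = (rec X. a.(a.(b.0 + 0\{a}) + (b.X\{a})\{a}))\{a}\{a} :: ∅
  n4 = 0 :: ∅
Coarsest stable partition (strong bisimilarity classes):
  B0 = {m0}
  B1 = {m1}
  B2 = {m2, m4, n3, n4}
  B3 = {m3, n2}
  B4 = {n0}
  B5 = {n1}
m0 ∈ B0, n0 ∈ B4 → different blocks

not bisimilar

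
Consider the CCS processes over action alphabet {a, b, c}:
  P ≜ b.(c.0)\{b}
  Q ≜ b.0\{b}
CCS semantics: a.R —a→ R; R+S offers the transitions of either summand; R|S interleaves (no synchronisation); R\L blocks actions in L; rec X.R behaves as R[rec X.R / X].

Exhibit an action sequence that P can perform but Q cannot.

bc

P's transition system — 3 states:
  p0 = b.(c.0)\{b} has moves =b=> p1
  p1 = (c.0)\{b} has moves =c=> p2
  p2 = 0\{b} has moves stopped
Q's transition system — 2 states:
  q0 = b.0\{b} has moves =b=> q1
  q1 = 0\{b} has moves stopped
Run σ = ⟨bc⟩ on P: start {p0}
  step 1 (b): {p1}
  step 2 (c): {p2}
  P completes σ.
Run σ = ⟨bc⟩ on Q: start {q0}
  step 1 (b): {q1}
  step 2 (c): ∅  — Q cannot continue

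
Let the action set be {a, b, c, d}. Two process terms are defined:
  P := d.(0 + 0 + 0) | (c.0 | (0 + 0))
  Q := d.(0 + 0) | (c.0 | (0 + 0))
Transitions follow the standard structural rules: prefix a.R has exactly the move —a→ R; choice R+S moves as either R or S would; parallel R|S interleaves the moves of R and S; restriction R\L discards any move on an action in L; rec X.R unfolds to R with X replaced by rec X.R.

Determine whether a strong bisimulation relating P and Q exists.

bisimilar

P's transition system — 4 states:
  s0 = d.(0 + 0 + 0) | (c.0 | (0 + 0)) | ··c··> s1, ··d··> s2
  s1 = d.(0 + 0 + 0) | (0 | (0 + 0)) | ··d··> s3
  s2 = (0 + 0 + 0) | (c.0 | (0 + 0)) | ··c··> s3
  s3 = (0 + 0 + 0) | (0 | (0 + 0)) | stopped
Q's transition system — 4 states:
  t0 = d.(0 + 0) | (c.0 | (0 + 0)) | ··c··> t1, ··d··> t2
  t1 = d.(0 + 0) | (0 | (0 + 0)) | ··d··> t3
  t2 = (0 + 0) | (c.0 | (0 + 0)) | ··c··> t3
  t3 = (0 + 0) | (0 | (0 + 0)) | stopped
Bisimilarity quotient blocks:
  B0 = {s0, t0}
  B1 = {s2, t2}
  B2 = {s3, t3}
  B3 = {s1, t1}
s0 ∈ B0, t0 ∈ B0 → same block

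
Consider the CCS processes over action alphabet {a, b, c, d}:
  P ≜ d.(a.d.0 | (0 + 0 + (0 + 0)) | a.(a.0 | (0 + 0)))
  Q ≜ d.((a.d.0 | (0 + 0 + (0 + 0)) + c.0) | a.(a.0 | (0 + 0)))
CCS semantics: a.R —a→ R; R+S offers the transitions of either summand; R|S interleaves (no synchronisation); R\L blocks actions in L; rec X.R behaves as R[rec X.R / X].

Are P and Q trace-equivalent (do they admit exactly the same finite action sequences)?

LTS(P): 10 reachable states
  u0 = d.(a.d.0 | (0 + 0 + (0 + 0)) | a.(a.0 | (0 + 0))) | =d=> u1
  u1 = a.d.0 | (0 + 0 + (0 + 0)) | a.(a.0 | (0 + 0)) | =a=> u2, =a=> u3
  u2 = a.d.0 | (0 + 0 + (0 + 0)) | (a.0 | (0 + 0)) | =a=> u4, =a=> u5
  u3 = d.0 | (0 + 0 + (0 + 0)) | a.(a.0 | (0 + 0)) | =a=> u5, =d=> u6
  u4 = a.d.0 | (0 + 0 + (0 + 0)) | (0 | (0 + 0)) | =a=> u7
  u5 = d.0 | (0 + 0 + (0 + 0)) | (a.0 | (0 + 0)) | =a=> u7, =d=> u8
  u6 = 0 | (0 + 0 + (0 + 0)) | a.(a.0 | (0 + 0)) | =a=> u8
  u7 = d.0 | (0 + 0 + (0 + 0)) | (0 | (0 + 0)) | =d=> u9
  u8 = 0 | (0 + 0 + (0 + 0)) | (a.0 | (0 + 0)) | =a=> u9
  u9 = 0 | (0 + 0 + (0 + 0)) | (0 | (0 + 0)) | (no moves)
LTS(Q): 13 reachable states
  v0 = d.((a.d.0 | (0 + 0 + (0 + 0)) + c.0) | a.(a.0 | (0 + 0))) | =d=> v1
  v1 = (a.d.0 | (0 + 0 + (0 + 0)) + c.0) | a.(a.0 | (0 + 0)) | =a=> v2, =a=> v3, =c=> v4
  v2 = (a.d.0 | (0 + 0 + (0 + 0)) + c.0) | (a.0 | (0 + 0)) | =a=> v5, =a=> v6, =c=> v7
  v3 = d.0 | (0 + 0 + (0 + 0)) | a.(a.0 | (0 + 0)) | =a=> v6, =d=> v8
  v4 = 0 | a.(a.0 | (0 + 0)) | =a=> v7
  v5 = (a.d.0 | (0 + 0 + (0 + 0)) + c.0) | (0 | (0 + 0)) | =a=> v9, =c=> v10
  v6 = d.0 | (0 + 0 + (0 + 0)) | (a.0 | (0 + 0)) | =a=> v9, =d=> v11
  v7 = 0 | (a.0 | (0 + 0)) | =a=> v10
  v8 = 0 | (0 + 0 + (0 + 0)) | a.(a.0 | (0 + 0)) | =a=> v11
  v9 = d.0 | (0 + 0 + (0 + 0)) | (0 | (0 + 0)) | =d=> v12
  v10 = 0 | (0 | (0 + 0)) | (no moves)
  v11 = 0 | (0 + 0 + (0 + 0)) | (a.0 | (0 + 0)) | =a=> v12
  v12 = 0 | (0 + 0 + (0 + 0)) | (0 | (0 + 0)) | (no moves)
Trace ⟨dc⟩ through Q, begin at {v0}:
  after d @ step 1: {v1}
  after c @ step 2: {v4}
  Q completes σ.
Trace ⟨dc⟩ through P, begin at {u0}:
  after d @ step 1: {u1}
  after c @ step 2: ∅ (P stuck)

NO — witness ⟨dc⟩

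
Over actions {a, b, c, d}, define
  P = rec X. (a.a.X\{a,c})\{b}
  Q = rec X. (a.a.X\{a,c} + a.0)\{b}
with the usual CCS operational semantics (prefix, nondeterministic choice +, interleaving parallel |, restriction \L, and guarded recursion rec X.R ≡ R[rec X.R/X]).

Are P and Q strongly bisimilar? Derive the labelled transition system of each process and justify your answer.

P's transition system — 3 states:
  m0 = rec X. (a.a.X\{a,c})\{b} → —a→ m1
  m1 = (a.(rec X. (a.a.X\{a,c})\{b})\{a,c})\{b} → —a→ m2
  m2 = (rec X. (a.a.X\{a,c})\{b})\{a,c}\{b} → ∅
Q's transition system — 4 states:
  n0 = rec X. (a.a.X\{a,c} + a.0)\{b} → —a→ n1, —a→ n2
  n1 = (a.(rec X. (a.a.X\{a,c} + a.0)\{b})\{a,c})\{b} → —a→ n3
  n2 = 0\{b} → ∅
  n3 = (rec X. (a.a.X\{a,c} + a.0)\{b})\{a,c}\{b} → ∅
Coarsest stable partition (strong bisimilarity classes):
  B0 = {m0}
  B1 = {m1, n1}
  B2 = {m2, n2, n3}
  B3 = {n0}
m0 ∈ B0, n0 ∈ B3 → different blocks

P ≁ Q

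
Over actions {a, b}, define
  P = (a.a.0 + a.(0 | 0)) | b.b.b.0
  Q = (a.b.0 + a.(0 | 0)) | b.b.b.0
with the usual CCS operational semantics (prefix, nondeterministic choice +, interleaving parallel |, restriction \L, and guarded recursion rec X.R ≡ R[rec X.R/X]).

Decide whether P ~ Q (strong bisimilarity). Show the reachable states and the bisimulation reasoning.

not bisimilar

P's transition system — 16 states:
  m0 = (a.a.0 + a.(0 | 0)) | b.b.b.0 → -a-> m1, -a-> m2, -b-> m3
  m1 = 0 | 0 | b.b.b.0 → -b-> m4
  m2 = a.0 | b.b.b.0 → -a-> m5, -b-> m6
  m3 = (a.a.0 + a.(0 | 0)) | b.b.0 → -a-> m4, -a-> m6, -b-> m7
  m4 = 0 | 0 | b.b.0 → -b-> m8
  m5 = 0 | b.b.b.0 → -b-> m9
  m6 = a.0 | b.b.0 → -a-> m9, -b-> m10
  m7 = (a.a.0 + a.(0 | 0)) | b.0 → -a-> m10, -a-> m8, -b-> m11
  m8 = 0 | 0 | b.0 → -b-> m12
  m9 = 0 | b.b.0 → -b-> m13
  m10 = a.0 | b.0 → -a-> m13, -b-> m14
  m11 = (a.a.0 + a.(0 | 0)) | 0 → -a-> m12, -a-> m14
  m12 = 0 | 0 | 0 → ∅
  m13 = 0 | b.0 → -b-> m15
  m14 = a.0 | 0 → -a-> m15
  m15 = 0 | 0 → ∅
Q's transition system — 16 states:
  n0 = (a.b.0 + a.(0 | 0)) | b.b.b.0 → -a-> n1, -a-> n2, -b-> n3
  n1 = 0 | 0 | b.b.b.0 → -b-> n4
  n2 = b.0 | b.b.b.0 → -b-> n5, -b-> n6
  n3 = (a.b.0 + a.(0 | 0)) | b.b.0 → -a-> n4, -a-> n6, -b-> n7
  n4 = 0 | 0 | b.b.0 → -b-> n8
  n5 = 0 | b.b.b.0 → -b-> n9
  n6 = b.0 | b.b.0 → -b-> n10, -b-> n9
  n7 = (a.b.0 + a.(0 | 0)) | b.0 → -a-> n10, -a-> n8, -b-> n11
  n8 = 0 | 0 | b.0 → -b-> n12
  n9 = 0 | b.b.0 → -b-> n13
  n10 = b.0 | b.0 → -b-> n13, -b-> n14
  n11 = (a.b.0 + a.(0 | 0)) | 0 → -a-> n12, -a-> n14
  n12 = 0 | 0 | 0 → ∅
  n13 = 0 | b.0 → -b-> n15
  n14 = b.0 | 0 → -b-> n15
  n15 = 0 | 0 → ∅
Partition-refinement fixed point:
  B0 = {m0}
  B1 = {m2}
  B2 = {m6}
  B3 = {m4, m9, n10, n4, n9}
  B4 = {m13, m8, n13, n14, n8}
  B5 = {m12, m15, n12, n15}
  B6 = {m10}
  B7 = {m14}
  B8 = {m1, m5, n1, n5, n6}
  B9 = {m3}
  B10 = {m7}
  B11 = {m11}
  B12 = {n0}
  B13 = {n2}
  B14 = {n3}
  B15 = {n7}
  B16 = {n11}
m0 ∈ B0, n0 ∈ B12 → different blocks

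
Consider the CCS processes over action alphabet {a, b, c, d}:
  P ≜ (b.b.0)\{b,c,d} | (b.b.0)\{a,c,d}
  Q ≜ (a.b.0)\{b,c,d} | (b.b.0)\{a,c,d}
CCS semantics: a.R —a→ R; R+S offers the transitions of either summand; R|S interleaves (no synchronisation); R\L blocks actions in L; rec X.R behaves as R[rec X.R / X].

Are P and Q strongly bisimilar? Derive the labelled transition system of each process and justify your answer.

P's transition system — 3 states:
  m0 = (b.b.0)\{b,c,d} | (b.b.0)\{a,c,d} | =b=> m1
  m1 = (b.b.0)\{b,c,d} | (b.0)\{a,c,d} | =b=> m2
  m2 = (b.b.0)\{b,c,d} | 0\{a,c,d} | ·
Q's transition system — 6 states:
  n0 = (a.b.0)\{b,c,d} | (b.b.0)\{a,c,d} | =a=> n1, =b=> n2
  n1 = (b.0)\{b,c,d} | (b.b.0)\{a,c,d} | =b=> n3
  n2 = (a.b.0)\{b,c,d} | (b.0)\{a,c,d} | =a=> n3, =b=> n4
  n3 = (b.0)\{b,c,d} | (b.0)\{a,c,d} | =b=> n5
  n4 = (a.b.0)\{b,c,d} | 0\{a,c,d} | =a=> n5
  n5 = (b.0)\{b,c,d} | 0\{a,c,d} | ·
Bisimilarity quotient blocks:
  B0 = {m0, n1}
  B1 = {m1, n3}
  B2 = {m2, n5}
  B3 = {n0}
  B4 = {n2}
  B5 = {n4}
m0 ∈ B0, n0 ∈ B3 → different blocks

NO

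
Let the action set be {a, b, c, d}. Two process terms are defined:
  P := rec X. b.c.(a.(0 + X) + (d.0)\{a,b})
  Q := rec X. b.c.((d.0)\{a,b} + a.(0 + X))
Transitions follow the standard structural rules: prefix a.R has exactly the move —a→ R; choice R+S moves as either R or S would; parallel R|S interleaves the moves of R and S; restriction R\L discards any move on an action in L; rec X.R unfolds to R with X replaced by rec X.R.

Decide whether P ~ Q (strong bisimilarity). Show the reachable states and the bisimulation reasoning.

bisimilar

Reachable graph of P (5 states):
  u0 = rec X. b.c.(a.(0 + X) + (d.0)\{a,b}) has moves -b-> u1
  u1 = c.(a.(0 + (rec X. b.c.(a.(0 + X) + (d.0)\{a,b}))) + (d.0)\{a,b}) has moves -c-> u2
  u2 = a.(0 + (rec X. b.c.(a.(0 + X) + (d.0)\{a,b}))) + (d.0)\{a,b} has moves -a-> u3, -d-> u4
  u3 = 0 + (rec X. b.c.(a.(0 + X) + (d.0)\{a,b})) has moves -b-> u1
  u4 = 0\{a,b} has moves deadlocked
Reachable graph of Q (5 states):
  v0 = rec X. b.c.((d.0)\{a,b} + a.(0 + X)) has moves -b-> v1
  v1 = c.((d.0)\{a,b} + a.(0 + (rec X. b.c.((d.0)\{a,b} + a.(0 + X))))) has moves -c-> v2
  v2 = (d.0)\{a,b} + a.(0 + (rec X. b.c.((d.0)\{a,b} + a.(0 + X)))) has moves -a-> v3, -d-> v4
  v3 = 0 + (rec X. b.c.((d.0)\{a,b} + a.(0 + X))) has moves -b-> v1
  v4 = 0\{a,b} has moves deadlocked
Coarsest stable partition (strong bisimilarity classes):
  B0 = {u0, u3, v0, v3}
  B1 = {u1, v1}
  B2 = {u2, v2}
  B3 = {u4, v4}
u0 ∈ B0, v0 ∈ B0 → same block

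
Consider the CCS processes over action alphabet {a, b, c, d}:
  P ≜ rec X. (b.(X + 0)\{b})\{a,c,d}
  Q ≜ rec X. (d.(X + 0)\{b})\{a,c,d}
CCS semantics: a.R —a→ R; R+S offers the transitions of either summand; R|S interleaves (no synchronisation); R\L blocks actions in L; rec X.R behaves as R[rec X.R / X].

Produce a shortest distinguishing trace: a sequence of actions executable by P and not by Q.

LTS(P): 2 reachable states
  p0 = rec X. (b.(X + 0)\{b})\{a,c,d} | =b=> p1
  p1 = ((rec X. (b.(X + 0)\{b})\{a,c,d}) + 0)\{b}\{a,c,d} | ·
LTS(Q): 1 reachable states
  q0 = rec X. (d.(X + 0)\{b})\{a,c,d} | ·
Trace ⟨b⟩ through P, begin at {p0}:
  after b @ step 1: {p1}
  P completes σ.
Trace ⟨b⟩ through Q, begin at {q0}:
  after b @ step 1: ∅  — Q cannot continue

b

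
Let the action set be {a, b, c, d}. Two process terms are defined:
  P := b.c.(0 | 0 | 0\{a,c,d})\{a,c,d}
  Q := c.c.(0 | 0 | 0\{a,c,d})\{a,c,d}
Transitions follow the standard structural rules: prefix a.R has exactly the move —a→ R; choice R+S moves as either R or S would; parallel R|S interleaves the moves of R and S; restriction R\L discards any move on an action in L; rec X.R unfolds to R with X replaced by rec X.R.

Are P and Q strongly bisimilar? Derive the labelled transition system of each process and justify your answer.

P's transition system — 3 states:
  m0 = b.c.(0 | 0 | 0\{a,c,d})\{a,c,d} | —b→ m1
  m1 = c.(0 | 0 | 0\{a,c,d})\{a,c,d} | —c→ m2
  m2 = (0 | 0 | 0\{a,c,d})\{a,c,d} | ·
Q's transition system — 3 states:
  n0 = c.c.(0 | 0 | 0\{a,c,d})\{a,c,d} | —c→ n1
  n1 = c.(0 | 0 | 0\{a,c,d})\{a,c,d} | —c→ n2
  n2 = (0 | 0 | 0\{a,c,d})\{a,c,d} | ·
Bisimilarity quotient blocks:
  B0 = {m0}
  B1 = {m1, n1}
  B2 = {m2, n2}
  B3 = {n0}
m0 ∈ B0, n0 ∈ B3 → different blocks

P ≁ Q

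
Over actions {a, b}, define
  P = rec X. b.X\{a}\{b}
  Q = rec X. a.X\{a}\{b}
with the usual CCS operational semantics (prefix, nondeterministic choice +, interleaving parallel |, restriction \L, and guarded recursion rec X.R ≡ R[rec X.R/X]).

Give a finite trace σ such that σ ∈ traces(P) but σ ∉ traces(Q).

LTS(P): 2 reachable states
  u0 = rec X. b.X\{a}\{b} → ··b··> u1
  u1 = (rec X. b.X\{a}\{b})\{a}\{b} → deadlocked
LTS(Q): 2 reachable states
  v0 = rec X. a.X\{a}\{b} → ··a··> v1
  v1 = (rec X. a.X\{a}\{b})\{a}\{b} → deadlocked
Executing b from P (initial set {u0}):
  step 1 (b): {u1}
  P completes σ.
Executing b from Q (initial set {v0}):
  step 1 (b): ∅ (Q stuck)

b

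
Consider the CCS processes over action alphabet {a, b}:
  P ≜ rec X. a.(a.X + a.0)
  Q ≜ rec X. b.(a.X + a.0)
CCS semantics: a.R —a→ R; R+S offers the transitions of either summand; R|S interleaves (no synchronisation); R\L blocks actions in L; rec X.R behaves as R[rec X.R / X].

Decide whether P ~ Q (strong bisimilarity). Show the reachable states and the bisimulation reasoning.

P ≁ Q

P's transition system — 3 states:
  u0 = rec X. a.(a.X + a.0) has moves -a-> u1
  u1 = a.(rec X. a.(a.X + a.0)) + a.0 has moves -a-> u0, -a-> u2
  u2 = 0 has moves ·
Q's transition system — 3 states:
  v0 = rec X. b.(a.X + a.0) has moves -b-> v1
  v1 = a.(rec X. b.(a.X + a.0)) + a.0 has moves -a-> v0, -a-> v2
  v2 = 0 has moves ·
Partition-refinement fixed point:
  B0 = {u0}
  B1 = {u1}
  B2 = {u2, v2}
  B3 = {v0}
  B4 = {v1}
u0 ∈ B0, v0 ∈ B3 → different blocks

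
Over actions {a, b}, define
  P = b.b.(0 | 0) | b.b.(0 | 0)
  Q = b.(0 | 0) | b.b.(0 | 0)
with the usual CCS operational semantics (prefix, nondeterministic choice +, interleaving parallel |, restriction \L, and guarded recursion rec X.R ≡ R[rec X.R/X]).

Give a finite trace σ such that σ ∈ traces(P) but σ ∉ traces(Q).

LTS(P): 9 reachable states
  m0 = b.b.(0 | 0) | b.b.(0 | 0) has moves =b=> m1, =b=> m2
  m1 = b.(0 | 0) | b.b.(0 | 0) has moves =b=> m3, =b=> m4
  m2 = b.b.(0 | 0) | b.(0 | 0) has moves =b=> m4, =b=> m5
  m3 = 0 | 0 | b.b.(0 | 0) has moves =b=> m6
  m4 = b.(0 | 0) | b.(0 | 0) has moves =b=> m6, =b=> m7
  m5 = b.b.(0 | 0) | (0 | 0) has moves =b=> m7
  m6 = 0 | 0 | b.(0 | 0) has moves =b=> m8
  m7 = b.(0 | 0) | (0 | 0) has moves =b=> m8
  m8 = 0 | 0 | (0 | 0) has moves ·
LTS(Q): 6 reachable states
  n0 = b.(0 | 0) | b.b.(0 | 0) has moves =b=> n1, =b=> n2
  n1 = 0 | 0 | b.b.(0 | 0) has moves =b=> n3
  n2 = b.(0 | 0) | b.(0 | 0) has moves =b=> n3, =b=> n4
  n3 = 0 | 0 | b.(0 | 0) has moves =b=> n5
  n4 = b.(0 | 0) | (0 | 0) has moves =b=> n5
  n5 = 0 | 0 | (0 | 0) has moves ·
Executing bbbb from P (initial set {m0}):
  after b @ step 1: {m1, m2}
  after b @ step 2: {m3, m4, m5}
  after b @ step 3: {m6, m7}
  after b @ step 4: {m8}
  — P admits the full trace.
Executing bbbb from Q (initial set {n0}):
  after b @ step 1: {n1, n2}
  after b @ step 2: {n3, n4}
  after b @ step 3: {n5}
  after b @ step 4: ∅  — Q cannot continue

bbbb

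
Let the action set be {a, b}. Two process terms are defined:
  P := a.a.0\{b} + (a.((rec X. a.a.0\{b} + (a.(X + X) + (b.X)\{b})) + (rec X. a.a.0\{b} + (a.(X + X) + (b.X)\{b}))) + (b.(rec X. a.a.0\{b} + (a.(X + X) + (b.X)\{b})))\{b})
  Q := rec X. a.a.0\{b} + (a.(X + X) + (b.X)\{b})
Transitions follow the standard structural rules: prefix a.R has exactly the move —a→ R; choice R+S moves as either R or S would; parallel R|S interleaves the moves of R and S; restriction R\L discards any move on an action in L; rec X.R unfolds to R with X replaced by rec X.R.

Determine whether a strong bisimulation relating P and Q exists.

YES

LTS(P): 4 reachable states
  m0 = a.a.0\{b} + (a.((rec X. a.a.0\{b} + (a.(X + X) + (b.X)\{b})) + (rec X. a.a.0\{b} + (a.(X + X) + (b.X)\{b}))) + (b.(rec X. a.a.0\{b} + (a.(X + X) + (b.X)\{b})))\{b}) ⊢ —a→ m1, —a→ m2
  m1 = (rec X. a.a.0\{b} + (a.(X + X) + (b.X)\{b})) + (rec X. a.a.0\{b} + (a.(X + X) + (b.X)\{b})) ⊢ —a→ m1, —a→ m2
  m2 = a.0\{b} ⊢ —a→ m3
  m3 = 0\{b} ⊢ stopped
LTS(Q): 4 reachable states
  n0 = rec X. a.a.0\{b} + (a.(X + X) + (b.X)\{b}) ⊢ —a→ n1, —a→ n2
  n1 = (rec X. a.a.0\{b} + (a.(X + X) + (b.X)\{b})) + (rec X. a.a.0\{b} + (a.(X + X) + (b.X)\{b})) ⊢ —a→ n1, —a→ n2
  n2 = a.0\{b} ⊢ —a→ n3
  n3 = 0\{b} ⊢ stopped
Bisimilarity quotient blocks:
  B0 = {m0, m1, n0, n1}
  B1 = {m2, n2}
  B2 = {m3, n3}
m0 ∈ B0, n0 ∈ B0 → same block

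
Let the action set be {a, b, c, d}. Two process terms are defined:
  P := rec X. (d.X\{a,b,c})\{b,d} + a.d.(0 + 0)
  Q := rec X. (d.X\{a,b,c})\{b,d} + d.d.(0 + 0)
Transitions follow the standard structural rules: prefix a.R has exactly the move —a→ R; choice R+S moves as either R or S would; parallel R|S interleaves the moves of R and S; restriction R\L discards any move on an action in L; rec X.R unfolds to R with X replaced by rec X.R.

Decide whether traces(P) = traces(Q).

P's transition system — 3 states:
  s0 = rec X. (d.X\{a,b,c})\{b,d} + a.d.(0 + 0) :: ··a··> s1
  s1 = d.(0 + 0) :: ··d··> s2
  s2 = 0 + 0 :: deadlocked
Q's transition system — 3 states:
  t0 = rec X. (d.X\{a,b,c})\{b,d} + d.d.(0 + 0) :: ··d··> t1
  t1 = d.(0 + 0) :: ··d··> t2
  t2 = 0 + 0 :: deadlocked
Executing a from P (initial set {s0}):
  after a @ step 1: {s1}
  P completes σ.
Executing a from Q (initial set {t0}):
  after a @ step 1: no successor for Q

NO — witness ⟨a⟩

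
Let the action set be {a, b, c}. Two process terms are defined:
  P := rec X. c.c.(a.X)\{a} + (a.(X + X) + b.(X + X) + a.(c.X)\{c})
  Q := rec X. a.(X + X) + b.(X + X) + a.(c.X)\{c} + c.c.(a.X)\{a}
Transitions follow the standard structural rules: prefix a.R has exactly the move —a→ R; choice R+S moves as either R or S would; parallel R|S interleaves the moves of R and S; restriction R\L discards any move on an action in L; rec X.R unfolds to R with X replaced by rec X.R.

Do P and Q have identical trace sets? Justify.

traces(P) = traces(Q)

LTS(P): 5 reachable states
  p0 = rec X. c.c.(a.X)\{a} + (a.(X + X) + b.(X + X) + a.(c.X)\{c}) | —a→ p1, —a→ p2, —b→ p2, —c→ p3
  p1 = (c.(rec X. c.c.(a.X)\{a} + (a.(X + X) + b.(X + X) + a.(c.X)\{c})))\{c} | stopped
  p2 = (rec X. c.c.(a.X)\{a} + (a.(X + X) + b.(X + X) + a.(c.X)\{c})) + (rec X. c.c.(a.X)\{a} + (a.(X + X) + b.(X + X) + a.(c.X)\{c})) | —a→ p1, —a→ p2, —b→ p2, —c→ p3
  p3 = c.(a.(rec X. c.c.(a.X)\{a} + (a.(X + X) + b.(X + X) + a.(c.X)\{c})))\{a} | —c→ p4
  p4 = (a.(rec X. c.c.(a.X)\{a} + (a.(X + X) + b.(X + X) + a.(c.X)\{c})))\{a} | stopped
LTS(Q): 5 reachable states
  q0 = rec X. a.(X + X) + b.(X + X) + a.(c.X)\{c} + c.c.(a.X)\{a} | —a→ q1, —a→ q2, —b→ q2, —c→ q3
  q1 = (c.(rec X. a.(X + X) + b.(X + X) + a.(c.X)\{c} + c.c.(a.X)\{a}))\{c} | stopped
  q2 = (rec X. a.(X + X) + b.(X + X) + a.(c.X)\{c} + c.c.(a.X)\{a}) + (rec X. a.(X + X) + b.(X + X) + a.(c.X)\{c} + c.c.(a.X)\{a}) | —a→ q1, —a→ q2, —b→ q2, —c→ q3
  q3 = c.(a.(rec X. a.(X + X) + b.(X + X) + a.(c.X)\{c} + c.c.(a.X)\{a}))\{a} | —c→ q4
  q4 = (a.(rec X. a.(X + X) + b.(X + X) + a.(c.X)\{c} + c.c.(a.X)\{a}))\{a} | stopped
Bisimilarity quotient blocks:
  B0 = {p0, p2, q0, q2}
  B1 = {p1, p4, q1, q4}
  B2 = {p3, q3}
p0 ∈ B0, q0 ∈ B0 → same block
Bisimilar ⇒ trace-equivalent.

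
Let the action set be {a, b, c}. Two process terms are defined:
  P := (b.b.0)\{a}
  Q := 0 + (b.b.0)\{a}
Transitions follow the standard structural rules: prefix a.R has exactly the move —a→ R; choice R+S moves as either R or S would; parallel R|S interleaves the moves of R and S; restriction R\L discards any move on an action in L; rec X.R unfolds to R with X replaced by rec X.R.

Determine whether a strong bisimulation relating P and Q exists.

YES

P's transition system — 3 states:
  s0 = (b.b.0)\{a} | --b--▸ s1
  s1 = (b.0)\{a} | --b--▸ s2
  s2 = 0\{a} | ∅
Q's transition system — 3 states:
  t0 = 0 + (b.b.0)\{a} | --b--▸ t1
  t1 = (b.0)\{a} | --b--▸ t2
  t2 = 0\{a} | ∅
Partition-refinement fixed point:
  B0 = {s0, t0}
  B1 = {s1, t1}
  B2 = {s2, t2}
s0 ∈ B0, t0 ∈ B0 → same block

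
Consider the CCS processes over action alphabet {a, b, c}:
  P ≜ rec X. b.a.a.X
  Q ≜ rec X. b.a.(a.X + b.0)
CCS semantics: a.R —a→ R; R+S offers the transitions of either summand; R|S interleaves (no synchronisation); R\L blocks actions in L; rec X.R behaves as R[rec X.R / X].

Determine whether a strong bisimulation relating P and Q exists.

P's transition system — 3 states:
  p0 = rec X. b.a.a.X :: —b→ p1
  p1 = a.a.(rec X. b.a.a.X) :: —a→ p2
  p2 = a.(rec X. b.a.a.X) :: —a→ p0
Q's transition system — 4 states:
  q0 = rec X. b.a.(a.X + b.0) :: —b→ q1
  q1 = a.(a.(rec X. b.a.(a.X + b.0)) + b.0) :: —a→ q2
  q2 = a.(rec X. b.a.(a.X + b.0)) + b.0 :: —a→ q0, —b→ q3
  q3 = 0 :: stopped
Bisimilarity quotient blocks:
  B0 = {p0}
  B1 = {p1}
  B2 = {p2}
  B3 = {q0}
  B4 = {q1}
  B5 = {q2}
  B6 = {q3}
p0 ∈ B0, q0 ∈ B3 → different blocks

NO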